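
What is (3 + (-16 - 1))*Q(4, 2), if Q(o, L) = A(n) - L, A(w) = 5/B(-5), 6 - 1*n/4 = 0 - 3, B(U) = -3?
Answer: 154/3 ≈ 51.333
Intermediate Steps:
n = 36 (n = 24 - 4*(0 - 3) = 24 - 4*(-3) = 24 + 12 = 36)
A(w) = -5/3 (A(w) = 5/(-3) = 5*(-⅓) = -5/3)
Q(o, L) = -5/3 - L
(3 + (-16 - 1))*Q(4, 2) = (3 + (-16 - 1))*(-5/3 - 1*2) = (3 - 17)*(-5/3 - 2) = -14*(-11/3) = 154/3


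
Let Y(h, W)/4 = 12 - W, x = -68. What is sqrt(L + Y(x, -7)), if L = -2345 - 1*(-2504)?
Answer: sqrt(235) ≈ 15.330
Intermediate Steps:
L = 159 (L = -2345 + 2504 = 159)
Y(h, W) = 48 - 4*W (Y(h, W) = 4*(12 - W) = 48 - 4*W)
sqrt(L + Y(x, -7)) = sqrt(159 + (48 - 4*(-7))) = sqrt(159 + (48 + 28)) = sqrt(159 + 76) = sqrt(235)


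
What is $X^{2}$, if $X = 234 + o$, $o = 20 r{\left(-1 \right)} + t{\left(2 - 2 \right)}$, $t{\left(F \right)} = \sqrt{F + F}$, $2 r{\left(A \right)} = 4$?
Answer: $75076$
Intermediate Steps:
$r{\left(A \right)} = 2$ ($r{\left(A \right)} = \frac{1}{2} \cdot 4 = 2$)
$t{\left(F \right)} = \sqrt{2} \sqrt{F}$ ($t{\left(F \right)} = \sqrt{2 F} = \sqrt{2} \sqrt{F}$)
$o = 40$ ($o = 20 \cdot 2 + \sqrt{2} \sqrt{2 - 2} = 40 + \sqrt{2} \sqrt{2 - 2} = 40 + \sqrt{2} \sqrt{0} = 40 + \sqrt{2} \cdot 0 = 40 + 0 = 40$)
$X = 274$ ($X = 234 + 40 = 274$)
$X^{2} = 274^{2} = 75076$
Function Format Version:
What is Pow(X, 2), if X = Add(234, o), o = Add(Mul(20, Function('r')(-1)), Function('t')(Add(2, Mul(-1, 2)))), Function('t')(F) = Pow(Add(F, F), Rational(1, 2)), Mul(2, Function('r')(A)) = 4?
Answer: 75076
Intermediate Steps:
Function('r')(A) = 2 (Function('r')(A) = Mul(Rational(1, 2), 4) = 2)
Function('t')(F) = Mul(Pow(2, Rational(1, 2)), Pow(F, Rational(1, 2))) (Function('t')(F) = Pow(Mul(2, F), Rational(1, 2)) = Mul(Pow(2, Rational(1, 2)), Pow(F, Rational(1, 2))))
o = 40 (o = Add(Mul(20, 2), Mul(Pow(2, Rational(1, 2)), Pow(Add(2, Mul(-1, 2)), Rational(1, 2)))) = Add(40, Mul(Pow(2, Rational(1, 2)), Pow(Add(2, -2), Rational(1, 2)))) = Add(40, Mul(Pow(2, Rational(1, 2)), Pow(0, Rational(1, 2)))) = Add(40, Mul(Pow(2, Rational(1, 2)), 0)) = Add(40, 0) = 40)
X = 274 (X = Add(234, 40) = 274)
Pow(X, 2) = Pow(274, 2) = 75076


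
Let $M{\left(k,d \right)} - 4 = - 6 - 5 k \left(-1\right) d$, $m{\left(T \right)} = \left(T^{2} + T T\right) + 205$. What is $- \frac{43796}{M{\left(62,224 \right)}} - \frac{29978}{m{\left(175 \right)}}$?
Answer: $- \frac{144094571}{376534785} \approx -0.38269$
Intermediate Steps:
$m{\left(T \right)} = 205 + 2 T^{2}$ ($m{\left(T \right)} = \left(T^{2} + T^{2}\right) + 205 = 2 T^{2} + 205 = 205 + 2 T^{2}$)
$M{\left(k,d \right)} = 4 - 30 d k$ ($M{\left(k,d \right)} = 4 + - 6 - 5 k \left(-1\right) d = 4 + - 6 \cdot 5 k d = 4 + - 30 k d = 4 - 30 d k$)
$- \frac{43796}{M{\left(62,224 \right)}} - \frac{29978}{m{\left(175 \right)}} = - \frac{43796}{4 - 6720 \cdot 62} - \frac{29978}{205 + 2 \cdot 175^{2}} = - \frac{43796}{4 - 416640} - \frac{29978}{205 + 2 \cdot 30625} = - \frac{43796}{-416636} - \frac{29978}{205 + 61250} = \left(-43796\right) \left(- \frac{1}{416636}\right) - \frac{29978}{61455} = \frac{10949}{104159} - \frac{29978}{61455} = - \frac{144094571}{376534785}$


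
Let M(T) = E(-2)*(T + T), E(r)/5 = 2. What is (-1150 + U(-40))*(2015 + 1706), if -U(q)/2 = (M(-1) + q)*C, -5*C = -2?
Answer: -4100542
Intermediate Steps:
C = 2/5 (C = -1/5*(-2) = 2/5 ≈ 0.40000)
E(r) = 10 (E(r) = 5*2 = 10)
M(T) = 20*T (M(T) = 10*(T + T) = 10*(2*T) = 20*T)
U(q) = 16 - 4*q/5 (U(q) = -2*(20*(-1) + q)*2/5 = -2*(-20 + q)*2/5 = -2*(-8 + 2*q/5) = 16 - 4*q/5)
(-1150 + U(-40))*(2015 + 1706) = (-1150 + (16 - 4/5*(-40)))*(2015 + 1706) = (-1150 + (16 + 32))*3721 = (-1150 + 48)*3721 = -1102*3721 = -4100542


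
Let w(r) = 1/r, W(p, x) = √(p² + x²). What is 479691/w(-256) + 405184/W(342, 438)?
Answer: -122800896 + 101296*√8578/12867 ≈ -1.2280e+8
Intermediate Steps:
479691/w(-256) + 405184/W(342, 438) = 479691/(1/(-256)) + 405184/(√(342² + 438²)) = 479691/(-1/256) + 405184/(√(116964 + 191844)) = 479691*(-256) + 405184/(√308808) = -122800896 + 405184/((6*√8578)) = -122800896 + 405184*(√8578/51468) = -122800896 + 101296*√8578/12867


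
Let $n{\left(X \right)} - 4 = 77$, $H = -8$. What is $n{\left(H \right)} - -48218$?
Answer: $48299$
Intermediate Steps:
$n{\left(X \right)} = 81$ ($n{\left(X \right)} = 4 + 77 = 81$)
$n{\left(H \right)} - -48218 = 81 - -48218 = 81 + 48218 = 48299$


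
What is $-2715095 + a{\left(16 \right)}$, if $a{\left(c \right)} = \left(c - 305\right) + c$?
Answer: $-2715368$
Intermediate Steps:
$a{\left(c \right)} = -305 + 2 c$ ($a{\left(c \right)} = \left(-305 + c\right) + c = -305 + 2 c$)
$-2715095 + a{\left(16 \right)} = -2715095 + \left(-305 + 2 \cdot 16\right) = -2715095 + \left(-305 + 32\right) = -2715095 - 273 = -2715368$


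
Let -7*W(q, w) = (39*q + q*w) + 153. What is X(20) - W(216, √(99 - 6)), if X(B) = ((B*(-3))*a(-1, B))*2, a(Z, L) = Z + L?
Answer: -7383/7 + 216*√93/7 ≈ -757.14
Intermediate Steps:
a(Z, L) = L + Z
X(B) = -6*B*(-1 + B) (X(B) = ((B*(-3))*(B - 1))*2 = ((-3*B)*(-1 + B))*2 = -3*B*(-1 + B)*2 = -6*B*(-1 + B))
W(q, w) = -153/7 - 39*q/7 - q*w/7 (W(q, w) = -((39*q + q*w) + 153)/7 = -(153 + 39*q + q*w)/7 = -153/7 - 39*q/7 - q*w/7)
X(20) - W(216, √(99 - 6)) = 6*20*(1 - 1*20) - (-153/7 - 39/7*216 - ⅐*216*√(99 - 6)) = 6*20*(1 - 20) - (-153/7 - 8424/7 - ⅐*216*√93) = 6*20*(-19) - (-153/7 - 8424/7 - 216*√93/7) = -2280 - (-8577/7 - 216*√93/7) = -2280 + (8577/7 + 216*√93/7) = -7383/7 + 216*√93/7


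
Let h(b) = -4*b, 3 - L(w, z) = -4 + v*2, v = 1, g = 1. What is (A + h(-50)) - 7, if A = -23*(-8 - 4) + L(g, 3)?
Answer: 474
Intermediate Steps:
L(w, z) = 5 (L(w, z) = 3 - (-4 + 1*2) = 3 - (-4 + 2) = 3 - 1*(-2) = 3 + 2 = 5)
A = 281 (A = -23*(-8 - 4) + 5 = -23*(-12) + 5 = 276 + 5 = 281)
(A + h(-50)) - 7 = (281 - 4*(-50)) - 7 = (281 + 200) - 7 = 481 - 7 = 474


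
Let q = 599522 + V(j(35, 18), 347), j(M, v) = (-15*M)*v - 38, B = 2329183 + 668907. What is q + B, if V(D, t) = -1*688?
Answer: 3596924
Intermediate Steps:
B = 2998090
j(M, v) = -38 - 15*M*v (j(M, v) = -15*M*v - 38 = -38 - 15*M*v)
V(D, t) = -688
q = 598834 (q = 599522 - 688 = 598834)
q + B = 598834 + 2998090 = 3596924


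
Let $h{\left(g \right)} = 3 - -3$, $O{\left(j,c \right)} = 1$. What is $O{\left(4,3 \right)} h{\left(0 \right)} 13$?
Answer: $78$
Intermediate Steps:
$h{\left(g \right)} = 6$ ($h{\left(g \right)} = 3 + 3 = 6$)
$O{\left(4,3 \right)} h{\left(0 \right)} 13 = 1 \cdot 6 \cdot 13 = 6 \cdot 13 = 78$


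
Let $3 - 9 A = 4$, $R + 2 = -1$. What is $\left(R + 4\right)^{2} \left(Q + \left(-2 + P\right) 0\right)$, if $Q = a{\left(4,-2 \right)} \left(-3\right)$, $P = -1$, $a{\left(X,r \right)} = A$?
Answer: $\frac{1}{3} \approx 0.33333$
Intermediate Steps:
$R = -3$ ($R = -2 - 1 = -3$)
$A = - \frac{1}{9}$ ($A = \frac{1}{3} - \frac{4}{9} = - \frac{1}{9} \approx -0.11111$)
$a{\left(X,r \right)} = - \frac{1}{9}$
$Q = \frac{1}{3}$ ($Q = \left(- \frac{1}{9}\right) \left(-3\right) = \frac{1}{3} \approx 0.33333$)
$\left(R + 4\right)^{2} \left(Q + \left(-2 + P\right) 0\right) = \left(-3 + 4\right)^{2} \left(\frac{1}{3} + \left(-2 - 1\right) 0\right) = 1^{2} \left(\frac{1}{3} - 0\right) = 1 \left(\frac{1}{3} + 0\right) = 1 \cdot \frac{1}{3} = \frac{1}{3}$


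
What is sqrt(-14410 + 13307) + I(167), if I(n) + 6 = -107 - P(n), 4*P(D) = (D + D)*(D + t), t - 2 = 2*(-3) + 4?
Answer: -28115/2 + I*sqrt(1103) ≈ -14058.0 + 33.211*I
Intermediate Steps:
t = 0 (t = 2 + (2*(-3) + 4) = 2 + (-6 + 4) = 2 - 2 = 0)
P(D) = D**2/2 (P(D) = ((D + D)*(D + 0))/4 = ((2*D)*D)/4 = (2*D**2)/4 = D**2/2)
I(n) = -113 - n**2/2 (I(n) = -6 + (-107 - n**2/2) = -113 - n**2/2)
sqrt(-14410 + 13307) + I(167) = sqrt(-14410 + 13307) + (-113 - 1/2*167**2) = sqrt(-1103) + (-113 - 1/2*27889) = I*sqrt(1103) + (-113 - 27889/2) = I*sqrt(1103) - 28115/2 = -28115/2 + I*sqrt(1103)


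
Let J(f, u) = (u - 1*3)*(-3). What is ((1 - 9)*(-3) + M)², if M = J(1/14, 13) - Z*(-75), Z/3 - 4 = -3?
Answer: 47961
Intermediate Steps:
Z = 3 (Z = 12 + 3*(-3) = 12 - 9 = 3)
J(f, u) = 9 - 3*u (J(f, u) = (u - 3)*(-3) = (-3 + u)*(-3) = 9 - 3*u)
M = 195 (M = (9 - 3*13) - 3*(-75) = (9 - 39) - 1*(-225) = -30 + 225 = 195)
((1 - 9)*(-3) + M)² = ((1 - 9)*(-3) + 195)² = (-8*(-3) + 195)² = (24 + 195)² = 219² = 47961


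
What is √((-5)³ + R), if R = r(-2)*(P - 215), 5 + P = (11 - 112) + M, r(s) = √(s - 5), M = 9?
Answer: √(-125 - 312*I*√7) ≈ 18.84 - 21.908*I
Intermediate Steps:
r(s) = √(-5 + s)
P = -97 (P = -5 + ((11 - 112) + 9) = -5 + (-101 + 9) = -5 - 92 = -97)
R = -312*I*√7 (R = √(-5 - 2)*(-97 - 215) = √(-7)*(-312) = (I*√7)*(-312) = -312*I*√7 ≈ -825.47*I)
√((-5)³ + R) = √((-5)³ - 312*I*√7) = √(-125 - 312*I*√7)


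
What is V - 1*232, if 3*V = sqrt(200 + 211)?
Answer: -232 + sqrt(411)/3 ≈ -225.24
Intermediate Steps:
V = sqrt(411)/3 (V = sqrt(200 + 211)/3 = sqrt(411)/3 ≈ 6.7577)
V - 1*232 = sqrt(411)/3 - 1*232 = sqrt(411)/3 - 232 = -232 + sqrt(411)/3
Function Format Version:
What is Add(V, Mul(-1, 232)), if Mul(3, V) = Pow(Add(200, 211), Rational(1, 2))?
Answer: Add(-232, Mul(Rational(1, 3), Pow(411, Rational(1, 2)))) ≈ -225.24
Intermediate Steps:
V = Mul(Rational(1, 3), Pow(411, Rational(1, 2))) (V = Mul(Rational(1, 3), Pow(Add(200, 211), Rational(1, 2))) = Mul(Rational(1, 3), Pow(411, Rational(1, 2))) ≈ 6.7577)
Add(V, Mul(-1, 232)) = Add(Mul(Rational(1, 3), Pow(411, Rational(1, 2))), Mul(-1, 232)) = Add(Mul(Rational(1, 3), Pow(411, Rational(1, 2))), -232) = Add(-232, Mul(Rational(1, 3), Pow(411, Rational(1, 2))))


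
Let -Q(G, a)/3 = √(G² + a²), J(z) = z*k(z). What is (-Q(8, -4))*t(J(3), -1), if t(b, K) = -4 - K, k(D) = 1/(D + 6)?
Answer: -36*√5 ≈ -80.498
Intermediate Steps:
k(D) = 1/(6 + D)
J(z) = z/(6 + z)
Q(G, a) = -3*√(G² + a²)
(-Q(8, -4))*t(J(3), -1) = (-(-3)*√(8² + (-4)²))*(-4 - 1*(-1)) = (-(-3)*√(64 + 16))*(-4 + 1) = -(-3)*√80*(-3) = -(-3)*4*√5*(-3) = -(-12)*√5*(-3) = (12*√5)*(-3) = -36*√5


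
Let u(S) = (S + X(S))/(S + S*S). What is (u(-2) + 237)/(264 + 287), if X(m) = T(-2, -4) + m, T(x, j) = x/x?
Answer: 471/1102 ≈ 0.42740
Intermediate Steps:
T(x, j) = 1
X(m) = 1 + m
u(S) = (1 + 2*S)/(S + S**2) (u(S) = (S + (1 + S))/(S + S*S) = (1 + 2*S)/(S + S**2))
(u(-2) + 237)/(264 + 287) = ((1 + 2*(-2))/((-2)*(1 - 2)) + 237)/(264 + 287) = (-1/2*(1 - 4)/(-1) + 237)/551 = (-1/2*(-1)*(-3) + 237)*(1/551) = (-3/2 + 237)*(1/551) = (471/2)*(1/551) = 471/1102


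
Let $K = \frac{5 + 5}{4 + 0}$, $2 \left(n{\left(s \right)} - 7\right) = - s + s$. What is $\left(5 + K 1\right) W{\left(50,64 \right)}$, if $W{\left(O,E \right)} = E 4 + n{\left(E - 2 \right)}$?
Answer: $\frac{3945}{2} \approx 1972.5$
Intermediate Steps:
$n{\left(s \right)} = 7$ ($n{\left(s \right)} = 7 + \frac{- s + s}{2} = 7 + \frac{1}{2} \cdot 0 = 7 + 0 = 7$)
$K = \frac{5}{2}$ ($K = \frac{10}{4} = 10 \cdot \frac{1}{4} = \frac{5}{2} \approx 2.5$)
$W{\left(O,E \right)} = 7 + 4 E$ ($W{\left(O,E \right)} = E 4 + 7 = 4 E + 7 = 7 + 4 E$)
$\left(5 + K 1\right) W{\left(50,64 \right)} = \left(5 + \frac{5}{2} \cdot 1\right) \left(7 + 4 \cdot 64\right) = \left(5 + \frac{5}{2}\right) \left(7 + 256\right) = \frac{15}{2} \cdot 263 = \frac{3945}{2}$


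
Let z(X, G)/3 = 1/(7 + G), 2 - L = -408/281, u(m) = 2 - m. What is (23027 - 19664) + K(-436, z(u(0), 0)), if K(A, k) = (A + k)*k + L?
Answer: 43782370/13769 ≈ 3179.8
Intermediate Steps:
L = 970/281 (L = 2 - (-408)/281 = 2 - 1*(-408/281) = 2 + 408/281 = 970/281 ≈ 3.4520)
z(X, G) = 3/(7 + G)
K(A, k) = 970/281 + k*(A + k) (K(A, k) = (A + k)*k + 970/281 = k*(A + k) + 970/281 = 970/281 + k*(A + k))
(23027 - 19664) + K(-436, z(u(0), 0)) = (23027 - 19664) + (970/281 + (3/(7 + 0))² - 1308/(7 + 0)) = 3363 + (970/281 + (3/7)² - 1308/7) = 3363 + (970/281 + (3*(⅐))² - 1308/7) = 3363 + (970/281 + (3/7)² - 436*3/7) = 3363 + (970/281 + 9/49 - 1308/7) = 3363 - 2522777/13769 = 43782370/13769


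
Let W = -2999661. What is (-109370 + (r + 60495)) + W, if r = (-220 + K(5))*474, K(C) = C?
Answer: -3150446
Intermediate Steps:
r = -101910 (r = (-220 + 5)*474 = -215*474 = -101910)
(-109370 + (r + 60495)) + W = (-109370 + (-101910 + 60495)) - 2999661 = (-109370 - 41415) - 2999661 = -150785 - 2999661 = -3150446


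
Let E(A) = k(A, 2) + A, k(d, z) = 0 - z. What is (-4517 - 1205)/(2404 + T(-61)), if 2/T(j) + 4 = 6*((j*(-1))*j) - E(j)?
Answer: -63705887/26764933 ≈ -2.3802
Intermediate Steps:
k(d, z) = -z
E(A) = -2 + A (E(A) = -1*2 + A = -2 + A)
T(j) = 2/(-2 - j - 6*j²) (T(j) = 2/(-4 + (6*((j*(-1))*j) - (-2 + j))) = 2/(-4 + (6*((-j)*j) + (2 - j))) = 2/(-4 + (6*(-j²) + (2 - j))) = 2/(-4 + (-6*j² + (2 - j))) = 2/(-4 + (2 - j - 6*j²)) = 2/(-2 - j - 6*j²))
(-4517 - 1205)/(2404 + T(-61)) = (-4517 - 1205)/(2404 - 2/(2 - 61 + 6*(-61)²)) = -5722/(2404 - 2/(2 - 61 + 6*3721)) = -5722/(2404 - 2/(2 - 61 + 22326)) = -5722/(2404 - 2/22267) = -5722/53529866/22267 = -5722*22267/53529866 = -63705887/26764933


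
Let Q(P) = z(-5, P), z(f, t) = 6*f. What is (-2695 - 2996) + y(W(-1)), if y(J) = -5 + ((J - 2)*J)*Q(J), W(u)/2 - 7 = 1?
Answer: -12416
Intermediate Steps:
Q(P) = -30 (Q(P) = 6*(-5) = -30)
W(u) = 16 (W(u) = 14 + 2*1 = 14 + 2 = 16)
y(J) = -5 - 30*J*(-2 + J) (y(J) = -5 + ((J - 2)*J)*(-30) = -5 + ((-2 + J)*J)*(-30) = -5 + (J*(-2 + J))*(-30) = -5 - 30*J*(-2 + J))
(-2695 - 2996) + y(W(-1)) = (-2695 - 2996) + (-5 - 30*16² + 60*16) = -5691 + (-5 - 30*256 + 960) = -5691 + (-5 - 7680 + 960) = -5691 - 6725 = -12416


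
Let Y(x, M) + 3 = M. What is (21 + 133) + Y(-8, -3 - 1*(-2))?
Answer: 150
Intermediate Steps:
Y(x, M) = -3 + M
(21 + 133) + Y(-8, -3 - 1*(-2)) = (21 + 133) + (-3 + (-3 - 1*(-2))) = 154 + (-3 + (-3 + 2)) = 154 + (-3 - 1) = 154 - 4 = 150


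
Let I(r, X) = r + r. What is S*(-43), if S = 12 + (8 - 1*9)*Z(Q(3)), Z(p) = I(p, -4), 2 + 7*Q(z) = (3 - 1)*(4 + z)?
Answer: -2580/7 ≈ -368.57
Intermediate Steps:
I(r, X) = 2*r
Q(z) = 6/7 + 2*z/7 (Q(z) = -2/7 + ((3 - 1)*(4 + z))/7 = -2/7 + (2*(4 + z))/7 = -2/7 + (8 + 2*z)/7 = -2/7 + (8/7 + 2*z/7) = 6/7 + 2*z/7)
Z(p) = 2*p
S = 60/7 (S = 12 + (8 - 1*9)*(2*(6/7 + (2/7)*3)) = 12 + (8 - 9)*(2*(6/7 + 6/7)) = 12 - 2*12/7 = 12 - 1*24/7 = 12 - 24/7 = 60/7 ≈ 8.5714)
S*(-43) = (60/7)*(-43) = -2580/7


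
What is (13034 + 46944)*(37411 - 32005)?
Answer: 324241068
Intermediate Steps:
(13034 + 46944)*(37411 - 32005) = 59978*5406 = 324241068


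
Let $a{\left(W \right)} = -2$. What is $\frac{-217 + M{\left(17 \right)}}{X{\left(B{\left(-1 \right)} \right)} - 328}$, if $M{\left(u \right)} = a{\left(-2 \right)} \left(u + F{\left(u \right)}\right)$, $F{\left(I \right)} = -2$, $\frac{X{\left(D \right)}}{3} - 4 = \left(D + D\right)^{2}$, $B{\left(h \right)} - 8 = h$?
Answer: $- \frac{247}{272} \approx -0.90809$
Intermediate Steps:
$B{\left(h \right)} = 8 + h$
$X{\left(D \right)} = 12 + 12 D^{2}$ ($X{\left(D \right)} = 12 + 3 \left(D + D\right)^{2} = 12 + 3 \left(2 D\right)^{2} = 12 + 3 \cdot 4 D^{2} = 12 + 12 D^{2}$)
$M{\left(u \right)} = 4 - 2 u$ ($M{\left(u \right)} = - 2 \left(u - 2\right) = - 2 \left(-2 + u\right) = 4 - 2 u$)
$\frac{-217 + M{\left(17 \right)}}{X{\left(B{\left(-1 \right)} \right)} - 328} = \frac{-217 + \left(4 - 34\right)}{\left(12 + 12 \left(8 - 1\right)^{2}\right) - 328} = \frac{-217 + \left(4 - 34\right)}{\left(12 + 12 \cdot 7^{2}\right) - 328} = \frac{-217 - 30}{\left(12 + 12 \cdot 49\right) - 328} = - \frac{247}{\left(12 + 588\right) - 328} = - \frac{247}{600 - 328} = - \frac{247}{272}$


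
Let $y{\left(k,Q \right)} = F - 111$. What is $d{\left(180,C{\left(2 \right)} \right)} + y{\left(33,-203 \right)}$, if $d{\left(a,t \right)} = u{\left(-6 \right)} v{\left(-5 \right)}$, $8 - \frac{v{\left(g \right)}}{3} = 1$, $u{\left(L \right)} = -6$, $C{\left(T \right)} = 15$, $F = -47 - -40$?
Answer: $-244$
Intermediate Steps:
$F = -7$ ($F = -47 + 40 = -7$)
$y{\left(k,Q \right)} = -118$ ($y{\left(k,Q \right)} = -7 - 111 = -118$)
$v{\left(g \right)} = 21$ ($v{\left(g \right)} = 24 - 3 = 21$)
$d{\left(a,t \right)} = -126$ ($d{\left(a,t \right)} = \left(-6\right) 21 = -126$)
$d{\left(180,C{\left(2 \right)} \right)} + y{\left(33,-203 \right)} = -126 - 118 = -244$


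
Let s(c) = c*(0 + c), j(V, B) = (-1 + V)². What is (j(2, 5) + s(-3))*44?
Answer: 440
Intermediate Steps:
s(c) = c² (s(c) = c*c = c²)
(j(2, 5) + s(-3))*44 = ((-1 + 2)² + (-3)²)*44 = (1² + 9)*44 = (1 + 9)*44 = 10*44 = 440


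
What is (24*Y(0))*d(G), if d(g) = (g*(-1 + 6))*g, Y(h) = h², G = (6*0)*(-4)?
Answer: 0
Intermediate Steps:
G = 0 (G = 0*(-4) = 0)
d(g) = 5*g² (d(g) = (g*5)*g = (5*g)*g = 5*g²)
(24*Y(0))*d(G) = (24*0²)*(5*0²) = (24*0)*(5*0) = 0*0 = 0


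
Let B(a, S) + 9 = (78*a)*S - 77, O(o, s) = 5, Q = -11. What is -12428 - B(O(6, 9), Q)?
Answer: -8052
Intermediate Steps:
B(a, S) = -86 + 78*S*a (B(a, S) = -9 + ((78*a)*S - 77) = -9 + (78*S*a - 77) = -9 + (-77 + 78*S*a) = -86 + 78*S*a)
-12428 - B(O(6, 9), Q) = -12428 - (-86 + 78*(-11)*5) = -12428 - (-86 - 4290) = -12428 - 1*(-4376) = -12428 + 4376 = -8052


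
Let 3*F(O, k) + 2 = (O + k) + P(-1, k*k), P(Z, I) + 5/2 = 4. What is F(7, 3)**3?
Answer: 6859/216 ≈ 31.755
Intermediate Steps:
P(Z, I) = 3/2 (P(Z, I) = -5/2 + 4 = 3/2)
F(O, k) = -1/6 + O/3 + k/3 (F(O, k) = -2/3 + ((O + k) + 3/2)/3 = -2/3 + (3/2 + O + k)/3 = -2/3 + (1/2 + O/3 + k/3) = -1/6 + O/3 + k/3)
F(7, 3)**3 = (-1/6 + (1/3)*7 + (1/3)*3)**3 = (-1/6 + 7/3 + 1)**3 = (19/6)**3 = 6859/216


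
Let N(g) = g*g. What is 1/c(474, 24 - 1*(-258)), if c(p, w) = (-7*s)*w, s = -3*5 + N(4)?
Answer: -1/1974 ≈ -0.00050659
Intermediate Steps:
N(g) = g²
s = 1 (s = -3*5 + 4² = -15 + 16 = 1)
c(p, w) = -7*w (c(p, w) = (-7*1)*w = -7*w)
1/c(474, 24 - 1*(-258)) = 1/(-7*(24 - 1*(-258))) = 1/(-7*(24 + 258)) = 1/(-7*282) = 1/(-1974) = -1/1974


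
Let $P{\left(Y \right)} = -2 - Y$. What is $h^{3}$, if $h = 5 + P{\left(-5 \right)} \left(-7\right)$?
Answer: $-4096$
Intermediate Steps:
$h = -16$ ($h = 5 + \left(-2 - -5\right) \left(-7\right) = 5 + \left(-2 + 5\right) \left(-7\right) = 5 + 3 \left(-7\right) = 5 - 21 = -16$)
$h^{3} = \left(-16\right)^{3} = -4096$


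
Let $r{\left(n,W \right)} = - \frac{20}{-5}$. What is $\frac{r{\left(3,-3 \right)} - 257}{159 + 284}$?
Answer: $- \frac{253}{443} \approx -0.57111$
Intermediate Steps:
$r{\left(n,W \right)} = 4$ ($r{\left(n,W \right)} = \left(-20\right) \left(- \frac{1}{5}\right) = 4$)
$\frac{r{\left(3,-3 \right)} - 257}{159 + 284} = \frac{4 - 257}{159 + 284} = - \frac{253}{443}$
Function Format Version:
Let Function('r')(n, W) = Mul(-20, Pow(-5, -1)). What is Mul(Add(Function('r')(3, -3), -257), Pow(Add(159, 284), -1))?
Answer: Rational(-253, 443) ≈ -0.57111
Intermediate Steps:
Function('r')(n, W) = 4 (Function('r')(n, W) = Mul(-20, Rational(-1, 5)) = 4)
Mul(Add(Function('r')(3, -3), -257), Pow(Add(159, 284), -1)) = Mul(Add(4, -257), Pow(Add(159, 284), -1)) = Mul(-253, Pow(443, -1)) = Mul(-253, Rational(1, 443)) = Rational(-253, 443)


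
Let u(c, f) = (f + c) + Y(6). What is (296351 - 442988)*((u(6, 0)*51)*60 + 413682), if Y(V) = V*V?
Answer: -79506874674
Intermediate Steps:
Y(V) = V²
u(c, f) = 36 + c + f (u(c, f) = (f + c) + 6² = (c + f) + 36 = 36 + c + f)
(296351 - 442988)*((u(6, 0)*51)*60 + 413682) = (296351 - 442988)*(((36 + 6 + 0)*51)*60 + 413682) = -146637*((42*51)*60 + 413682) = -146637*(2142*60 + 413682) = -146637*(128520 + 413682) = -146637*542202 = -79506874674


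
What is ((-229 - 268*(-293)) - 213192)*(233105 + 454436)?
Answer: -92747218277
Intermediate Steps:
((-229 - 268*(-293)) - 213192)*(233105 + 454436) = ((-229 + 78524) - 213192)*687541 = (78295 - 213192)*687541 = -134897*687541 = -92747218277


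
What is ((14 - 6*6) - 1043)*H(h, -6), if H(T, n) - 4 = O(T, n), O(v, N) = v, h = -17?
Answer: 13845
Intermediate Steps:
H(T, n) = 4 + T
((14 - 6*6) - 1043)*H(h, -6) = ((14 - 6*6) - 1043)*(4 - 17) = ((14 - 36) - 1043)*(-13) = (-22 - 1043)*(-13) = -1065*(-13) = 13845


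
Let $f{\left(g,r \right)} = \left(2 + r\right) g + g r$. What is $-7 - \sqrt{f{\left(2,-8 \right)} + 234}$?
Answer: $-7 - \sqrt{206} \approx -21.353$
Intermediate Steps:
$f{\left(g,r \right)} = g r + g \left(2 + r\right)$ ($f{\left(g,r \right)} = g \left(2 + r\right) + g r = g r + g \left(2 + r\right)$)
$-7 - \sqrt{f{\left(2,-8 \right)} + 234} = -7 - \sqrt{2 \cdot 2 \left(1 - 8\right) + 234} = -7 - \sqrt{2 \cdot 2 \left(-7\right) + 234} = -7 - \sqrt{-28 + 234} = -7 - \sqrt{206}$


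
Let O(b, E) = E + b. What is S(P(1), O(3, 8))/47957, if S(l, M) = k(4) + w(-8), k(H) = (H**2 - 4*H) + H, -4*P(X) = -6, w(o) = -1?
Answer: 3/47957 ≈ 6.2556e-5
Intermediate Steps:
P(X) = 3/2 (P(X) = -1/4*(-6) = 3/2)
k(H) = H**2 - 3*H
S(l, M) = 3 (S(l, M) = 4*(-3 + 4) - 1 = 4*1 - 1 = 4 - 1 = 3)
S(P(1), O(3, 8))/47957 = 3/47957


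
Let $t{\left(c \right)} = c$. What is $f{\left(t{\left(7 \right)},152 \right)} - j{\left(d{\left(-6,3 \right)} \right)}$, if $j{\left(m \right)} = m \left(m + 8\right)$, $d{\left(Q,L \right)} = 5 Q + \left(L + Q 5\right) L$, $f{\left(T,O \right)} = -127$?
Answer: $-11560$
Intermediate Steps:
$d{\left(Q,L \right)} = 5 Q + L \left(L + 5 Q\right)$ ($d{\left(Q,L \right)} = 5 Q + \left(L + 5 Q\right) L = 5 Q + L \left(L + 5 Q\right)$)
$j{\left(m \right)} = m \left(8 + m\right)$
$f{\left(t{\left(7 \right)},152 \right)} - j{\left(d{\left(-6,3 \right)} \right)} = -127 - \left(3^{2} + 5 \left(-6\right) + 5 \cdot 3 \left(-6\right)\right) \left(8 + \left(3^{2} + 5 \left(-6\right) + 5 \cdot 3 \left(-6\right)\right)\right) = -127 - \left(9 - 30 - 90\right) \left(8 - 111\right) = -127 - - 111 \left(8 - 111\right) = -127 - \left(-111\right) \left(-103\right) = -127 - 11433 = -11560$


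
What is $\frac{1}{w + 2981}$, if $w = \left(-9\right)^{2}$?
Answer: $\frac{1}{3062} \approx 0.00032658$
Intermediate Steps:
$w = 81$
$\frac{1}{w + 2981} = \frac{1}{81 + 2981} = \frac{1}{3062}$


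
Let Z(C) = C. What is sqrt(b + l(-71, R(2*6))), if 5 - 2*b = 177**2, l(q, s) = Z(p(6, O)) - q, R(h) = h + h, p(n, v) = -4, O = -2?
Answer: I*sqrt(15595) ≈ 124.88*I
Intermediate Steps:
R(h) = 2*h
l(q, s) = -4 - q
b = -15662 (b = 5/2 - 1/2*177**2 = 5/2 - 1/2*31329 = 5/2 - 31329/2 = -15662)
sqrt(b + l(-71, R(2*6))) = sqrt(-15662 + (-4 - 1*(-71))) = sqrt(-15662 + (-4 + 71)) = sqrt(-15662 + 67) = sqrt(-15595) = I*sqrt(15595)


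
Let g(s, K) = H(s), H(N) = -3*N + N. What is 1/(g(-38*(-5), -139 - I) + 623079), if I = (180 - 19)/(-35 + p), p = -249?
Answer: 1/622699 ≈ 1.6059e-6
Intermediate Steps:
I = -161/284 (I = (180 - 19)/(-35 - 249) = 161/(-284) = 161*(-1/284) = -161/284 ≈ -0.56690)
H(N) = -2*N
g(s, K) = -2*s
1/(g(-38*(-5), -139 - I) + 623079) = 1/(-(-76)*(-5) + 623079) = 1/(-2*190 + 623079) = 1/(-380 + 623079) = 1/622699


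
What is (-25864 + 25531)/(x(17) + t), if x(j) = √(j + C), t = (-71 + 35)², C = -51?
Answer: -215784/839825 + 333*I*√34/1679650 ≈ -0.25694 + 0.001156*I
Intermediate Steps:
t = 1296 (t = (-36)² = 1296)
x(j) = √(-51 + j) (x(j) = √(j - 51) = √(-51 + j))
(-25864 + 25531)/(x(17) + t) = (-25864 + 25531)/(√(-51 + 17) + 1296) = -333/(√(-34) + 1296) = -333/(I*√34 + 1296) = -333/(1296 + I*√34)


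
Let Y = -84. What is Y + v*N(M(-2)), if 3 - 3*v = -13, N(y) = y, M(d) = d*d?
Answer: -188/3 ≈ -62.667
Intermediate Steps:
M(d) = d**2
v = 16/3 (v = 1 - 1/3*(-13) = 1 + 13/3 = 16/3 ≈ 5.3333)
Y + v*N(M(-2)) = -84 + (16/3)*(-2)**2 = -84 + (16/3)*4 = -84 + 64/3 = -188/3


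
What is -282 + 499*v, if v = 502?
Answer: 250216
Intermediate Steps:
-282 + 499*v = -282 + 499*502 = -282 + 250498 = 250216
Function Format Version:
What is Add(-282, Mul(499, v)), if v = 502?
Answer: 250216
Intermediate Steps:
Add(-282, Mul(499, v)) = Add(-282, Mul(499, 502)) = Add(-282, 250498) = 250216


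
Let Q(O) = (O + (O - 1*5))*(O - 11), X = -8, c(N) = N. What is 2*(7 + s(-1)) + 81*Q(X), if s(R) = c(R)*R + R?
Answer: 32333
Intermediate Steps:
Q(O) = (-11 + O)*(-5 + 2*O) (Q(O) = (O + (O - 5))*(-11 + O) = (O + (-5 + O))*(-11 + O) = (-5 + 2*O)*(-11 + O) = (-11 + O)*(-5 + 2*O))
s(R) = R + R² (s(R) = R*R + R = R² + R = R + R²)
2*(7 + s(-1)) + 81*Q(X) = 2*(7 - (1 - 1)) + 81*(55 - 27*(-8) + 2*(-8)²) = 2*(7 - 1*0) + 81*(55 + 216 + 2*64) = 2*(7 + 0) + 81*(55 + 216 + 128) = 2*7 + 81*399 = 14 + 32319 = 32333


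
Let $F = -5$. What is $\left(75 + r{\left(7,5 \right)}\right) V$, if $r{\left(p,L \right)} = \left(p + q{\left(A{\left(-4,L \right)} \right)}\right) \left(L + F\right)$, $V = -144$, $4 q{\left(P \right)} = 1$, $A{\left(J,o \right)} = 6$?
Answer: $-10800$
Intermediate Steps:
$q{\left(P \right)} = \frac{1}{4}$ ($q{\left(P \right)} = \frac{1}{4} \cdot 1 = \frac{1}{4}$)
$r{\left(p,L \right)} = \left(-5 + L\right) \left(\frac{1}{4} + p\right)$ ($r{\left(p,L \right)} = \left(p + \frac{1}{4}\right) \left(L - 5\right) = \left(\frac{1}{4} + p\right) \left(-5 + L\right) = \left(-5 + L\right) \left(\frac{1}{4} + p\right)$)
$\left(75 + r{\left(7,5 \right)}\right) V = \left(75 + \left(- \frac{5}{4} - 35 + \frac{1}{4} \cdot 5 + 5 \cdot 7\right)\right) \left(-144\right) = \left(75 + \left(- \frac{5}{4} - 35 + \frac{5}{4} + 35\right)\right) \left(-144\right) = \left(75 + 0\right) \left(-144\right) = 75 \left(-144\right) = -10800$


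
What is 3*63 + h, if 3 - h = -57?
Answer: 249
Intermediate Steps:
h = 60 (h = 3 - 1*(-57) = 3 + 57 = 60)
3*63 + h = 3*63 + 60 = 189 + 60 = 249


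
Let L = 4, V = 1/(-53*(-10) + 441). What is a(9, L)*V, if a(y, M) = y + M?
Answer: 13/971 ≈ 0.013388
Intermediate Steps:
V = 1/971 (V = 1/(530 + 441) = 1/971 ≈ 0.0010299)
a(y, M) = M + y
a(9, L)*V = (4 + 9)*(1/971) = 13*(1/971) = 13/971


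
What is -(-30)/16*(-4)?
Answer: -15/2 ≈ -7.5000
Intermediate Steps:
-(-30)/16*(-4) = -3*(-5/8)*(-4) = (15/8)*(-4) = -15/2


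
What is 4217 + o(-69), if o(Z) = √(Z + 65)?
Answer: 4217 + 2*I ≈ 4217.0 + 2.0*I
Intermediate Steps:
o(Z) = √(65 + Z)
4217 + o(-69) = 4217 + √(65 - 69) = 4217 + √(-4) = 4217 + 2*I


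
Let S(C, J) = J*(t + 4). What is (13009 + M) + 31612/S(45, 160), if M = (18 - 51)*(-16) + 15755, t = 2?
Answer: 7037983/240 ≈ 29325.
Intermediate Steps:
S(C, J) = 6*J (S(C, J) = J*(2 + 4) = J*6 = 6*J)
M = 16283 (M = -33*(-16) + 15755 = 528 + 15755 = 16283)
(13009 + M) + 31612/S(45, 160) = (13009 + 16283) + 31612/((6*160)) = 29292 + 31612/960 = 29292 + 31612*(1/960) = 29292 + 7903/240 = 7037983/240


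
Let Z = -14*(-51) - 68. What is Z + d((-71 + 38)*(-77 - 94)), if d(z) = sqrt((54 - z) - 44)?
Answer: 646 + I*sqrt(5633) ≈ 646.0 + 75.053*I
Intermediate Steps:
d(z) = sqrt(10 - z)
Z = 646 (Z = 714 - 68 = 646)
Z + d((-71 + 38)*(-77 - 94)) = 646 + sqrt(10 - (-71 + 38)*(-77 - 94)) = 646 + sqrt(10 - (-33)*(-171)) = 646 + sqrt(10 - 1*5643) = 646 + sqrt(10 - 5643) = 646 + sqrt(-5633) = 646 + I*sqrt(5633)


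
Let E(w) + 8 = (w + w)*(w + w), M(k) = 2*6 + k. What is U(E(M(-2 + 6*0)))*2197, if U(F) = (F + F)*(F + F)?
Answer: 1350399232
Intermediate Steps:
M(k) = 12 + k
E(w) = -8 + 4*w**2 (E(w) = -8 + (w + w)*(w + w) = -8 + (2*w)*(2*w) = -8 + 4*w**2)
U(F) = 4*F**2 (U(F) = (2*F)*(2*F) = 4*F**2)
U(E(M(-2 + 6*0)))*2197 = (4*(-8 + 4*(12 + (-2 + 6*0))**2)**2)*2197 = (4*(-8 + 4*(12 + (-2 + 0))**2)**2)*2197 = (4*(-8 + 4*(12 - 2)**2)**2)*2197 = (4*(-8 + 4*10**2)**2)*2197 = (4*(-8 + 4*100)**2)*2197 = (4*(-8 + 400)**2)*2197 = (4*392**2)*2197 = (4*153664)*2197 = 614656*2197 = 1350399232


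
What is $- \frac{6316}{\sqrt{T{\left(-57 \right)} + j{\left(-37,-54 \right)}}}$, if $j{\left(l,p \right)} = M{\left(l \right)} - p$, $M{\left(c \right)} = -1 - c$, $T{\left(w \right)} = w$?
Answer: $- \frac{6316 \sqrt{33}}{33} \approx -1099.5$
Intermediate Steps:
$j{\left(l,p \right)} = -1 - l - p$ ($j{\left(l,p \right)} = \left(-1 - l\right) - p = -1 - l - p$)
$- \frac{6316}{\sqrt{T{\left(-57 \right)} + j{\left(-37,-54 \right)}}} = - \frac{6316}{\sqrt{-57 - -90}} = - \frac{6316}{\sqrt{-57 + \left(-1 + 37 + 54\right)}} = - \frac{6316}{\sqrt{-57 + 90}} = - \frac{6316}{\sqrt{33}} = - 6316 \frac{\sqrt{33}}{33} = - \frac{6316 \sqrt{33}}{33}$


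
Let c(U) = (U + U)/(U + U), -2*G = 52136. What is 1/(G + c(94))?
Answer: -1/26067 ≈ -3.8363e-5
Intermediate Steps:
G = -26068 (G = -½*52136 = -26068)
c(U) = 1 (c(U) = (2*U)/((2*U)) = (2*U)*(1/(2*U)) = 1)
1/(G + c(94)) = 1/(-26068 + 1) = 1/(-26067) = -1/26067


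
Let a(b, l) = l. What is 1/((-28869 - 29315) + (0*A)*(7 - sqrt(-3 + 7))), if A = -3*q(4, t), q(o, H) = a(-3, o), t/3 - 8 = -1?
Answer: -1/58184 ≈ -1.7187e-5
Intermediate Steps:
t = 21 (t = 24 + 3*(-1) = 24 - 3 = 21)
q(o, H) = o
A = -12 (A = -3*4 = -12)
1/((-28869 - 29315) + (0*A)*(7 - sqrt(-3 + 7))) = 1/((-28869 - 29315) + (0*(-12))*(7 - sqrt(-3 + 7))) = 1/(-58184 + 0*(7 - sqrt(4))) = 1/(-58184 + 0*(7 - 1*2)) = 1/(-58184 + 0*(7 - 2)) = 1/(-58184 + 0*5) = 1/(-58184 + 0) = 1/(-58184) = -1/58184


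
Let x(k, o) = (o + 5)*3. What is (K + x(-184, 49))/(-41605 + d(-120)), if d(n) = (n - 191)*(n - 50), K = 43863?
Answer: 2935/751 ≈ 3.9081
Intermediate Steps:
d(n) = (-191 + n)*(-50 + n)
x(k, o) = 15 + 3*o (x(k, o) = (5 + o)*3 = 15 + 3*o)
(K + x(-184, 49))/(-41605 + d(-120)) = (43863 + (15 + 3*49))/(-41605 + (9550 + (-120)² - 241*(-120))) = (43863 + (15 + 147))/(-41605 + (9550 + 14400 + 28920)) = (43863 + 162)/(-41605 + 52870) = 44025/11265 = 44025*(1/11265) = 2935/751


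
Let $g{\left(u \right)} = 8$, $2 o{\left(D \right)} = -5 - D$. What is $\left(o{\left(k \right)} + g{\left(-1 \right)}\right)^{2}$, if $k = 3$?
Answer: $16$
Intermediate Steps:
$o{\left(D \right)} = - \frac{5}{2} - \frac{D}{2}$ ($o{\left(D \right)} = \frac{-5 - D}{2} = - \frac{5}{2} - \frac{D}{2}$)
$\left(o{\left(k \right)} + g{\left(-1 \right)}\right)^{2} = \left(\left(- \frac{5}{2} - \frac{3}{2}\right) + 8\right)^{2} = \left(-4 + 8\right)^{2} = 4^{2} = 16$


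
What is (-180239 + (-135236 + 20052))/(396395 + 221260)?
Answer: -295423/617655 ≈ -0.47830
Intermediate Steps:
(-180239 + (-135236 + 20052))/(396395 + 221260) = (-180239 - 115184)/617655 = -295423*1/617655 = -295423/617655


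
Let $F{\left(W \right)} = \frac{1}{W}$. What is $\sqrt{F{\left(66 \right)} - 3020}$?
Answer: $\frac{i \sqrt{13155054}}{66} \approx 54.954 i$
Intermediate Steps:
$\sqrt{F{\left(66 \right)} - 3020} = \sqrt{\frac{1}{66} - 3020} = \sqrt{- \frac{199319}{66}} = \frac{i \sqrt{13155054}}{66}$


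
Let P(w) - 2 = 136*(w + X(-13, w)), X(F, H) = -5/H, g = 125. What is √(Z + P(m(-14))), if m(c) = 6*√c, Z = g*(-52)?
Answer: √(-2865618 + 363426*I*√14)/21 ≈ 18.634 + 82.736*I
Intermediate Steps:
Z = -6500 (Z = 125*(-52) = -6500)
P(w) = 2 - 680/w + 136*w (P(w) = 2 + 136*(w - 5/w) = 2 + (-680/w + 136*w) = 2 - 680/w + 136*w)
√(Z + P(m(-14))) = √(-6500 + (2 - 680*(-I*√14/84) + 136*(6*√(-14)))) = √(-6500 + (2 - 680*(-I*√14/84) + 136*(6*(I*√14)))) = √(-6500 + (2 - 680*(-I*√14/84) + 136*(6*I*√14))) = √(-6500 + (2 - (-170)*I*√14/21 + 816*I*√14)) = √(-6500 + (2 + 170*I*√14/21 + 816*I*√14)) = √(-6500 + (2 + 17306*I*√14/21)) = √(-6498 + 17306*I*√14/21)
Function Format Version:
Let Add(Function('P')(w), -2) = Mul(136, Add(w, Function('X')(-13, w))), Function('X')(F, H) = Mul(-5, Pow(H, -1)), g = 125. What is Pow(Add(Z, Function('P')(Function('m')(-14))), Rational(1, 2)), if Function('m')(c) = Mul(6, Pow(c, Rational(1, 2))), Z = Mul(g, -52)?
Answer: Mul(Rational(1, 21), Pow(Add(-2865618, Mul(363426, I, Pow(14, Rational(1, 2)))), Rational(1, 2))) ≈ Add(18.634, Mul(82.736, I))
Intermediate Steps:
Z = -6500 (Z = Mul(125, -52) = -6500)
Function('P')(w) = Add(2, Mul(-680, Pow(w, -1)), Mul(136, w)) (Function('P')(w) = Add(2, Mul(136, Add(w, Mul(-5, Pow(w, -1))))) = Add(2, Add(Mul(-680, Pow(w, -1)), Mul(136, w))) = Add(2, Mul(-680, Pow(w, -1)), Mul(136, w)))
Pow(Add(Z, Function('P')(Function('m')(-14))), Rational(1, 2)) = Pow(Add(-6500, Add(2, Mul(-680, Pow(Mul(6, Pow(-14, Rational(1, 2))), -1)), Mul(136, Mul(6, Pow(-14, Rational(1, 2)))))), Rational(1, 2)) = Pow(Add(-6500, Add(2, Mul(-680, Pow(Mul(6, Mul(I, Pow(14, Rational(1, 2)))), -1)), Mul(136, Mul(6, Mul(I, Pow(14, Rational(1, 2))))))), Rational(1, 2)) = Pow(Add(-6500, Add(2, Mul(-680, Pow(Mul(6, I, Pow(14, Rational(1, 2))), -1)), Mul(136, Mul(6, I, Pow(14, Rational(1, 2)))))), Rational(1, 2)) = Pow(Add(-6500, Add(2, Mul(-680, Mul(Rational(-1, 84), I, Pow(14, Rational(1, 2)))), Mul(816, I, Pow(14, Rational(1, 2))))), Rational(1, 2)) = Pow(Add(-6500, Add(2, Mul(Rational(170, 21), I, Pow(14, Rational(1, 2))), Mul(816, I, Pow(14, Rational(1, 2))))), Rational(1, 2)) = Pow(Add(-6500, Add(2, Mul(Rational(17306, 21), I, Pow(14, Rational(1, 2))))), Rational(1, 2)) = Pow(Add(-6498, Mul(Rational(17306, 21), I, Pow(14, Rational(1, 2)))), Rational(1, 2))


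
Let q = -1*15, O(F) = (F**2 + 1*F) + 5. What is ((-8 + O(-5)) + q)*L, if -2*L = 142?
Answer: -142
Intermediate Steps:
L = -71 (L = -1/2*142 = -71)
O(F) = 5 + F + F**2 (O(F) = (F**2 + F) + 5 = (F + F**2) + 5 = 5 + F + F**2)
q = -15
((-8 + O(-5)) + q)*L = ((-8 + (5 - 5 + (-5)**2)) - 15)*(-71) = ((-8 + (5 - 5 + 25)) - 15)*(-71) = ((-8 + 25) - 15)*(-71) = (17 - 15)*(-71) = 2*(-71) = -142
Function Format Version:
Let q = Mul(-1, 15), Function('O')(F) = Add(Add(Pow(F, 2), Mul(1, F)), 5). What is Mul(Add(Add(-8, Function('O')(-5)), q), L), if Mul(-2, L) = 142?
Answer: -142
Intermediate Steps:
L = -71 (L = Mul(Rational(-1, 2), 142) = -71)
Function('O')(F) = Add(5, F, Pow(F, 2)) (Function('O')(F) = Add(Add(Pow(F, 2), F), 5) = Add(Add(F, Pow(F, 2)), 5) = Add(5, F, Pow(F, 2)))
q = -15
Mul(Add(Add(-8, Function('O')(-5)), q), L) = Mul(Add(Add(-8, Add(5, -5, Pow(-5, 2))), -15), -71) = Mul(Add(Add(-8, Add(5, -5, 25)), -15), -71) = Mul(Add(Add(-8, 25), -15), -71) = Mul(Add(17, -15), -71) = Mul(2, -71) = -142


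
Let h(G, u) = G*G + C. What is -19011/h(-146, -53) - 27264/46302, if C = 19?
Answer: -243654127/164642195 ≈ -1.4799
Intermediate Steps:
h(G, u) = 19 + G² (h(G, u) = G*G + 19 = G² + 19 = 19 + G²)
-19011/h(-146, -53) - 27264/46302 = -19011/(19 + (-146)²) - 27264/46302 = -19011/(19 + 21316) - 27264*1/46302 = -19011/21335 - 4544/7717 = -243654127/164642195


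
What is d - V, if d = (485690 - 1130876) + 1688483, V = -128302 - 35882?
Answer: 1207481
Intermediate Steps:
V = -164184
d = 1043297 (d = -645186 + 1688483 = 1043297)
d - V = 1043297 - 1*(-164184) = 1043297 + 164184 = 1207481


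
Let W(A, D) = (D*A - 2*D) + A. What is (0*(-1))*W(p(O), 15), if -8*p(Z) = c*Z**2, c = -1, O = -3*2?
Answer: 0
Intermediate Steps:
O = -6
p(Z) = Z**2/8 (p(Z) = -(-1)*Z**2/8 = Z**2/8)
W(A, D) = A - 2*D + A*D (W(A, D) = (A*D - 2*D) + A = (-2*D + A*D) + A = A - 2*D + A*D)
(0*(-1))*W(p(O), 15) = (0*(-1))*((1/8)*(-6)**2 - 2*15 + ((1/8)*(-6)**2)*15) = 0*((1/8)*36 - 30 + ((1/8)*36)*15) = 0*(9/2 - 30 + (9/2)*15) = 0*(9/2 - 30 + 135/2) = 0*42 = 0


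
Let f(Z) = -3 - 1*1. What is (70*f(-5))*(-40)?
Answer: 11200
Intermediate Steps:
f(Z) = -4 (f(Z) = -3 - 1 = -4)
(70*f(-5))*(-40) = (70*(-4))*(-40) = -280*(-40) = 11200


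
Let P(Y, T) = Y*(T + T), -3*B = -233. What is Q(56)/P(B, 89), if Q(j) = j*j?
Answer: 4704/20737 ≈ 0.22684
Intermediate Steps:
B = 233/3 (B = -⅓*(-233) = 233/3 ≈ 77.667)
Q(j) = j²
P(Y, T) = 2*T*Y (P(Y, T) = Y*(2*T) = 2*T*Y)
Q(56)/P(B, 89) = 56²/((2*89*(233/3))) = 3136/(41474/3) = 3136*(3/41474) = 4704/20737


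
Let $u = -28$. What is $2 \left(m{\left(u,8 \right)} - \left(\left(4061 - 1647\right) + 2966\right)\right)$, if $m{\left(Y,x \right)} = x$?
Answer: $-10744$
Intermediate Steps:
$2 \left(m{\left(u,8 \right)} - \left(\left(4061 - 1647\right) + 2966\right)\right) = 2 \left(8 - \left(\left(4061 - 1647\right) + 2966\right)\right) = 2 \left(8 - \left(2414 + 2966\right)\right) = 2 \left(8 - 5380\right) = 2 \left(-5372\right) = -10744$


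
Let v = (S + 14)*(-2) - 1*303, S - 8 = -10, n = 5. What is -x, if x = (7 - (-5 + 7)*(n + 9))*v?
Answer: -6867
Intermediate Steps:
S = -2 (S = 8 - 10 = -2)
v = -327 (v = (-2 + 14)*(-2) - 1*303 = 12*(-2) - 303 = -24 - 303 = -327)
x = 6867 (x = (7 - (-5 + 7)*(5 + 9))*(-327) = (7 - 2*14)*(-327) = (7 - 1*28)*(-327) = (7 - 28)*(-327) = -21*(-327) = 6867)
-x = -1*6867 = -6867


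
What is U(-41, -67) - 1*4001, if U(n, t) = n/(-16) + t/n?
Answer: -2621903/656 ≈ -3996.8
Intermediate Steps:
U(n, t) = -n/16 + t/n (U(n, t) = n*(-1/16) + t/n = -n/16 + t/n)
U(-41, -67) - 1*4001 = (-1/16*(-41) - 67/(-41)) - 1*4001 = (41/16 - 67*(-1/41)) - 4001 = (41/16 + 67/41) - 4001 = 2753/656 - 4001 = -2621903/656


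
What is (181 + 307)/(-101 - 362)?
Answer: -488/463 ≈ -1.0540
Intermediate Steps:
(181 + 307)/(-101 - 362) = 488/(-463) = 488*(-1/463) = -488/463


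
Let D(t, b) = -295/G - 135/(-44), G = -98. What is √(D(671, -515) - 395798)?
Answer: I*√9386601213/154 ≈ 629.12*I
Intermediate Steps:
D(t, b) = 13105/2156 (D(t, b) = -295/(-98) - 135/(-44) = -295*(-1/98) - 135*(-1/44) = 295/98 + 135/44 = 13105/2156)
√(D(671, -515) - 395798) = √(13105/2156 - 395798) = √(-853327383/2156) = I*√9386601213/154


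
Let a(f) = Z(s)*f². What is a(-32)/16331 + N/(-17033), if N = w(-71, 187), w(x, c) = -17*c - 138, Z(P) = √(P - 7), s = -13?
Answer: 3317/17033 + 2048*I*√5/16331 ≈ 0.19474 + 0.28042*I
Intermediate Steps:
Z(P) = √(-7 + P)
w(x, c) = -138 - 17*c
N = -3317 (N = -138 - 17*187 = -138 - 3179 = -3317)
a(f) = 2*I*√5*f² (a(f) = √(-7 - 13)*f² = √(-20)*f² = (2*I*√5)*f² = 2*I*√5*f²)
a(-32)/16331 + N/(-17033) = (2*I*√5*(-32)²)/16331 - 3317/(-17033) = (2*I*√5*1024)*(1/16331) - 3317*(-1/17033) = (2048*I*√5)*(1/16331) + 3317/17033 = 2048*I*√5/16331 + 3317/17033 = 3317/17033 + 2048*I*√5/16331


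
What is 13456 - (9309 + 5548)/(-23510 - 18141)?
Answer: 560470713/41651 ≈ 13456.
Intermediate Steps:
13456 - (9309 + 5548)/(-23510 - 18141) = 13456 - 14857/(-41651) = 13456 - 14857*(-1)/41651 = 13456 - 1*(-14857/41651) = 13456 + 14857/41651 = 560470713/41651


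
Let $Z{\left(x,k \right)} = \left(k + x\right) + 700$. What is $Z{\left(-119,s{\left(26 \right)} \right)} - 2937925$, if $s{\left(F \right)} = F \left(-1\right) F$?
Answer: $-2938020$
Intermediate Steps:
$s{\left(F \right)} = - F^{2}$ ($s{\left(F \right)} = - F F = - F^{2}$)
$Z{\left(x,k \right)} = 700 + k + x$
$Z{\left(-119,s{\left(26 \right)} \right)} - 2937925 = \left(700 - 26^{2} - 119\right) - 2937925 = \left(700 - 676 - 119\right) - 2937925 = -95 - 2937925 = -2938020$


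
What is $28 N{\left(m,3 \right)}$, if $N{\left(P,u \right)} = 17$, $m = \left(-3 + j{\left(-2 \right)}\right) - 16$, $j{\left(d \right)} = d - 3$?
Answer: $476$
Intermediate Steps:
$j{\left(d \right)} = -3 + d$ ($j{\left(d \right)} = d - 3 = -3 + d$)
$m = -24$ ($m = \left(-3 - 5\right) - 16 = -8 - 16 = -24$)
$28 N{\left(m,3 \right)} = 28 \cdot 17 = 476$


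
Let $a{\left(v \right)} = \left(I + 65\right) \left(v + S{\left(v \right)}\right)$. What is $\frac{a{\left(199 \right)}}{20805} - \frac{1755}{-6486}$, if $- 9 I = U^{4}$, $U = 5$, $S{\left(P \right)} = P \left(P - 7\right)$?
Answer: $- \frac{642379807}{80964738} \approx -7.9341$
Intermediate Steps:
$S{\left(P \right)} = P \left(-7 + P\right)$
$I = - \frac{625}{9}$ ($I = - \frac{5^{4}}{9} = \left(- \frac{1}{9}\right) 625 = - \frac{625}{9} \approx -69.444$)
$a{\left(v \right)} = - \frac{40 v}{9} - \frac{40 v \left(-7 + v\right)}{9}$ ($a{\left(v \right)} = \left(- \frac{625}{9} + 65\right) \left(v + v \left(-7 + v\right)\right) = - \frac{40 \left(v + v \left(-7 + v\right)\right)}{9} = - \frac{40 v}{9} - \frac{40 v \left(-7 + v\right)}{9}$)
$\frac{a{\left(199 \right)}}{20805} - \frac{1755}{-6486} = \frac{\frac{40}{9} \cdot 199 \left(6 - 199\right)}{20805} - \frac{1755}{-6486} = \frac{40}{9} \cdot 199 \left(6 - 199\right) \frac{1}{20805} - - \frac{585}{2162} = \frac{40}{9} \cdot 199 \left(-193\right) \frac{1}{20805} + \frac{585}{2162} = \left(- \frac{1536280}{9}\right) \frac{1}{20805} + \frac{585}{2162} = - \frac{307256}{37449} + \frac{585}{2162} = - \frac{642379807}{80964738}$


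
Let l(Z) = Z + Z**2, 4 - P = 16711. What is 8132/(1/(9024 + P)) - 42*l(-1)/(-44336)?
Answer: -62478156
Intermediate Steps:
P = -16707 (P = 4 - 1*16711 = 4 - 16711 = -16707)
8132/(1/(9024 + P)) - 42*l(-1)/(-44336) = 8132/(1/(9024 - 16707)) - (-42)*(1 - 1)/(-44336) = 8132/(1/(-7683)) - (-42)*0*(-1/44336) = 8132/(-1/7683) - 42*0*(-1/44336) = 8132*(-7683) + 0*(-1/44336) = -62478156 + 0 = -62478156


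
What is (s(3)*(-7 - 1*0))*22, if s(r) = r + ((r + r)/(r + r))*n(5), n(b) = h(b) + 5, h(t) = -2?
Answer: -924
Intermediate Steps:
n(b) = 3 (n(b) = -2 + 5 = 3)
s(r) = 3 + r (s(r) = r + ((r + r)/(r + r))*3 = r + ((2*r)/((2*r)))*3 = r + ((2*r)*(1/(2*r)))*3 = r + 1*3 = r + 3 = 3 + r)
(s(3)*(-7 - 1*0))*22 = ((3 + 3)*(-7 - 1*0))*22 = (6*(-7 + 0))*22 = (6*(-7))*22 = -42*22 = -924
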